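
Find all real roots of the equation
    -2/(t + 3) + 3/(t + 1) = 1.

t = -4 or t = 1

Multiply both sides by (t + 3)(t + 1):
-2(t + 1) + 3(t + 3) = (t + 3)(t + 1).
Expand and collect terms: t^2 + 3t - 4 = 0.
Factor or apply the quadratic formula: t = 1 or t = -4.
Neither value makes a denominator zero (t != -3, t != -1), so both are valid.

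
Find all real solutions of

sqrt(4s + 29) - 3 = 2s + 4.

s = -1

Isolate the radical: sqrt(4s + 29) = 2s + 7.
Square both sides: 4s + 29 = (2s + 7)^2.
Expand and rearrange: 4s^2 + 24s + 20 = 0.
Solving gives s = -1 or s = -5.
Check each candidate in the original equation:
  s = -1: sqrt(25) = 5, while 2s + 7 = 5 — valid.
  s = -5: sqrt(9) = 3, while 2s + 7 = -3 — extraneous.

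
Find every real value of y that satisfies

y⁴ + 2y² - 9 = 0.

y = -1.4705 or y = 1.4705

Let u = y². The equation becomes u² + 2u - 9 = 0.
By the quadratic formula, u = -1 + √(10) or u = -√(10) - 1.
y² = -1 + √(10) gives y = ±√(-1 + √(10)) ≈ ±1.4705.
y² = -√(10) - 1 < 0 has no real solution.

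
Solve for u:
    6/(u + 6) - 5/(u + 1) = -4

u = -7.25 or u = 0

Multiply both sides by (u + 6)(u + 1):
6(u + 1) - 5(u + 6) = -4(u + 6)(u + 1).
Expand and collect terms: -4u² - 29u = 0.
Factor or apply the quadratic formula: u = -7.25 or u = 0.
Neither value makes a denominator zero (u ≠ -6, u ≠ -1), so both are valid.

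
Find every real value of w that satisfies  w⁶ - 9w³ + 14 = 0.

w = 1.2599 or w = 1.9129

Let u = w³. The equation becomes u² - 9u + 14 = 0.
Factor: (u - 2)(u - 7) = 0, so u = 2 or u = 7.
w³ = 2 gives w = ∛(2) ≈ 1.2599.
w³ = 7 gives w = ∛(7) ≈ 1.9129.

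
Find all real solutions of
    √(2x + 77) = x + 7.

x = 2

Square both sides: 2x + 77 = (x + 7)².
Expand and rearrange: x² + 12x - 28 = 0.
Solving gives x = 2 or x = -14.
Check each candidate in the original equation:
  x = 2: √(81) = 9, while x + 7 = 9 — valid.
  x = -14: √(49) = 7, while x + 7 = -7 — extraneous.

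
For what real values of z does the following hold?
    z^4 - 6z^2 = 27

Let u = z^2. The equation becomes u^2 - 6u - 27 = 0.
Factor: (u - 9)(u + 3) = 0, so u = 9 or u = -3.
z^2 = 9 gives z = +/-3.
z^2 = -3 < 0 has no real solution.

z = -3 or z = 3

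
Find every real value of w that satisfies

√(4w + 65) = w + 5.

w = 4

Square both sides: 4w + 65 = (w + 5)².
Expand and rearrange: w² + 6w - 40 = 0.
Solving gives w = 4 or w = -10.
Check each candidate in the original equation:
  w = 4: √(81) = 9, while w + 5 = 9 — valid.
  w = -10: √(25) = 5, while w + 5 = -5 — extraneous.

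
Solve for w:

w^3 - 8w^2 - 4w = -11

Rearrange: w^3 - 8w^2 - 4w + 11 = 0.
Possible rational roots are divisors of 11. Testing w = 1 gives 0, so (w - 1) is a factor.
Divide: w^3 - 8w^2 - 4w + 11 = (w - 1)(w^2 - 7w - 11).
Apply the quadratic formula to w^2 - 7w - 11 = 0: w = (7 +/- sqrt(93))/2, i.e. w ~= 8.3218 or w ~= -1.3218.

w = -1.3218 or w = 1 or w = 8.3218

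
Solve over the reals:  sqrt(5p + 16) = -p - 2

p = -3

Square both sides: 5p + 16 = (-p - 2)^2.
Expand and rearrange: p^2 - p - 12 = 0.
Solving gives p = 4 or p = -3.
Check each candidate in the original equation:
  p = 4: sqrt(36) = 6, while -p - 2 = -6 — extraneous.
  p = -3: sqrt(1) = 1, while -p - 2 = 1 — valid.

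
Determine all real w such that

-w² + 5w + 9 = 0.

Discriminant: (5)² − 4·(-1)·9 = 61.
Quadratic formula: w = (-5 ± √61) / (-2).
So w = 5/2 - √(61)/2 ≈ -1.4051 or w = 5/2 + √(61)/2 ≈ 6.4051.

w = -1.4051 or w = 6.4051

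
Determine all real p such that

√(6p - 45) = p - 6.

p = 9

Square both sides: 6p - 45 = (p - 6)².
Expand and rearrange: p² - 18p + 81 = 0.
This gives the repeated root p = 9.
Check in the original equation:
  p = 9: √(9) = 3, while p - 6 = 3 — valid.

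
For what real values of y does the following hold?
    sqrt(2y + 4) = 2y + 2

Square both sides: 2y + 4 = (2y + 2)^2.
Expand and rearrange: 4y^2 + 6y = 0.
Solving gives y = 0 or y = -1.5.
Check each candidate in the original equation:
  y = 0: sqrt(4) = 2, while 2y + 2 = 2 — valid.
  y = -1.5: sqrt(1) = 1, while 2y + 2 = -1 — extraneous.

y = 0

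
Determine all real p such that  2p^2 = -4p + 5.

p = -2.8708 or p = 0.8708

Rearrange to standard form: 2p^2 + 4p - 5 = 0.
Discriminant: (4)^2 - 4*2*(-5) = 56.
Quadratic formula: p = (-4 +/- sqrt(56)) / 4.
So p = -1 + sqrt(14)/2 ~= 0.8708 or p = -sqrt(14)/2 - 1 ~= -2.8708.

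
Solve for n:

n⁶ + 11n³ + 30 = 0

Let u = n³. The equation becomes u² + 11u + 30 = 0.
Factor: (u + 6)(u + 5) = 0, so u = -6 or u = -5.
n³ = -6 gives n = -∛(6) ≈ -1.8171.
n³ = -5 gives n = -∛(5) ≈ -1.71.

n = -1.8171 or n = -1.71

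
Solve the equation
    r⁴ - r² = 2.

Let u = r². The equation becomes u² - u - 2 = 0.
Factor: (u - 2)(u + 1) = 0, so u = 2 or u = -1.
r² = 2 gives r = ±√(2) ≈ ±1.4142.
r² = -1 < 0 has no real solution.

r = -1.4142 or r = 1.4142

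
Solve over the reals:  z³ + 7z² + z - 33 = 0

Possible rational roots are divisors of -33. Testing z = -3 gives 0, so (z + 3) is a factor.
Divide: z³ + 7z² + z - 33 = (z + 3)(z² + 4z - 11).
Apply the quadratic formula to z² + 4z - 11 = 0: z = (-4 ± √60)/2, i.e. z ≈ 1.873 or z ≈ -5.873.

z = -5.873 or z = -3 or z = 1.873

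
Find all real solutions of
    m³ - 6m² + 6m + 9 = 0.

Possible rational roots are divisors of 9. Testing m = 3 gives 0, so (m - 3) is a factor.
Divide: m³ - 6m² + 6m + 9 = (m - 3)(m² - 3m - 3).
Apply the quadratic formula to m² - 3m - 3 = 0: m = (3 ± √21)/2, i.e. m ≈ 3.7913 or m ≈ -0.7913.

m = -0.7913 or m = 3 or m = 3.7913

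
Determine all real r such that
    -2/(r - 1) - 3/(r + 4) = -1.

r = -2.1623 or r = 4.1623

Multiply both sides by (r - 1)(r + 4):
-2(r + 4) - 3(r - 1) = -(r - 1)(r + 4).
Expand and collect terms: -r² + 2r + 9 = 0.
By the quadratic formula, r = (-2 ± √40) / -2, so r ≈ -2.1623 or r ≈ 4.1623.
Neither value makes a denominator zero (r ≠ 1, r ≠ -4), so both are valid.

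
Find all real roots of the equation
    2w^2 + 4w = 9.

w = -3.3452 or w = 1.3452

Rearrange to standard form: 2w^2 + 4w - 9 = 0.
Discriminant: (4)^2 - 4*2*(-9) = 88.
Quadratic formula: w = (-4 +/- sqrt(88)) / 4.
So w = -1 + sqrt(22)/2 ~= 1.3452 or w = -sqrt(22)/2 - 1 ~= -3.3452.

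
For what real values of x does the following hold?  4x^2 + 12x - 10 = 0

x = -3.6794 or x = 0.6794

Discriminant: (12)^2 - 4*4*(-10) = 304.
Quadratic formula: x = (-12 +/- sqrt(304)) / 8.
So x = -3/2 + sqrt(19)/2 ~= 0.6794 or x = -sqrt(19)/2 - 3/2 ~= -3.6794.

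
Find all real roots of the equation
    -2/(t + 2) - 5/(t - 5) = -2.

t = -1.2846 or t = 7.7846

Multiply both sides by (t + 2)(t - 5):
-2(t - 5) - 5(t + 2) = -2(t + 2)(t - 5).
Expand and collect terms: -2t² + 13t + 20 = 0.
By the quadratic formula, t = (-13 ± √329) / -4, so t ≈ -1.2846 or t ≈ 7.7846.
Neither value makes a denominator zero (t ≠ -2, t ≠ 5), so both are valid.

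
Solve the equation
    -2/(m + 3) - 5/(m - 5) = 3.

m = -3.822 or m = 3.4886

Multiply both sides by (m + 3)(m - 5):
-2(m - 5) - 5(m + 3) = 3(m + 3)(m - 5).
Expand and collect terms: 3m^2 + m - 40 = 0.
By the quadratic formula, m = (-1 +/- sqrt(481)) / 6, so m ~= 3.4886 or m ~= -3.822.
Neither value makes a denominator zero (m != -3, m != 5), so both are valid.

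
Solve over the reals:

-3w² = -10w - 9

Rearrange to standard form: -3w² + 10w + 9 = 0.
Discriminant: (10)² − 4·(-3)·9 = 208.
Quadratic formula: w = (-10 ± √208) / (-6).
So w = 5/3 - 2·√(13)/3 ≈ -0.737 or w = 5/3 + 2·√(13)/3 ≈ 4.0704.

w = -0.737 or w = 4.0704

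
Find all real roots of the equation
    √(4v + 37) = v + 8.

v = -3

Square both sides: 4v + 37 = (v + 8)².
Expand and rearrange: v² + 12v + 27 = 0.
Solving gives v = -3 or v = -9.
Check each candidate in the original equation:
  v = -3: √(25) = 5, while v + 8 = 5 — valid.
  v = -9: √(1) = 1, while v + 8 = -1 — extraneous.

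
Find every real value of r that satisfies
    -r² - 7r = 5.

r = -6.1926 or r = -0.8074

Rearrange to standard form: -r² - 7r - 5 = 0.
Discriminant: (-7)² − 4·(-1)·(-5) = 29.
Quadratic formula: r = (7 ± √29) / (-2).
So r = -7/2 - √(29)/2 ≈ -6.1926 or r = -7/2 + √(29)/2 ≈ -0.8074.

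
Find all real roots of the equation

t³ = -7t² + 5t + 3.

t = -7.6056 or t = -0.3944 or t = 1

Rearrange: t³ + 7t² - 5t - 3 = 0.
Possible rational roots are divisors of -3. Testing t = 1 gives 0, so (t - 1) is a factor.
Divide: t³ + 7t² - 5t - 3 = (t - 1)(t² + 8t + 3).
Apply the quadratic formula to t² + 8t + 3 = 0: t = (-8 ± √52)/2, i.e. t ≈ -0.3944 or t ≈ -7.6056.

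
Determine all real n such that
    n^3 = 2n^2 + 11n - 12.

n = -3 or n = 1 or n = 4

Rearrange: n^3 - 2n^2 - 11n + 12 = 0.
Possible rational roots are divisors of 12. Testing n = 4 gives 0, so (n - 4) is a factor.
Divide: n^3 - 2n^2 - 11n + 12 = (n - 4)(n^2 + 2n - 3).
Factor the quadratic: n = 1 or n = -3.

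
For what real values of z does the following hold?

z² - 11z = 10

z = -0.8443 or z = 11.8443

Rearrange to standard form: z² - 11z - 10 = 0.
Discriminant: (-11)² − 4·1·(-10) = 161.
Quadratic formula: z = (11 ± √161) / 2.
So z = 11/2 + √(161)/2 ≈ 11.8443 or z = 11/2 - √(161)/2 ≈ -0.8443.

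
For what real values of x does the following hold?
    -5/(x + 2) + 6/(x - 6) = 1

Multiply both sides by (x + 2)(x - 6):
-5(x - 6) + 6(x + 2) = (x + 2)(x - 6).
Expand and collect terms: x² - 5x - 54 = 0.
By the quadratic formula, x = (5 ± √241) / 2, so x ≈ 10.2621 or x ≈ -5.2621.
Neither value makes a denominator zero (x ≠ -2, x ≠ 6), so both are valid.

x = -5.2621 or x = 10.2621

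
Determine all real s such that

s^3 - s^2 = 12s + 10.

s = -2.3166 or s = -1 or s = 4.3166

Rearrange: s^3 - s^2 - 12s - 10 = 0.
Possible rational roots are divisors of -10. Testing s = -1 gives 0, so (s + 1) is a factor.
Divide: s^3 - s^2 - 12s - 10 = (s + 1)(s^2 - 2s - 10).
Apply the quadratic formula to s^2 - 2s - 10 = 0: s = (2 +/- sqrt(44))/2, i.e. s ~= 4.3166 or s ~= -2.3166.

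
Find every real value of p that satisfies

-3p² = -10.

p = -1.8257 or p = 1.8257

Rearrange to standard form: -3p² + 10 = 0.
Discriminant: (0)² − 4·(-3)·10 = 120.
Quadratic formula: p = (0 ± √120) / (-6).
So p = -√(30)/3 ≈ -1.8257 or p = √(30)/3 ≈ 1.8257.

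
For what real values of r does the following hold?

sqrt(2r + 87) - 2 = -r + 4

Isolate the radical: sqrt(2r + 87) = -r + 6.
Square both sides: 2r + 87 = (-r + 6)^2.
Expand and rearrange: r^2 - 14r - 51 = 0.
Solving gives r = 17 or r = -3.
Check each candidate in the original equation:
  r = 17: sqrt(121) = 11, while -r + 6 = -11 — extraneous.
  r = -3: sqrt(81) = 9, while -r + 6 = 9 — valid.

r = -3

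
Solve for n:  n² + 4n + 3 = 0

Factor: (n + 1)(n + 3) = 0.
So n = -1 or n = -3.

n = -3 or n = -1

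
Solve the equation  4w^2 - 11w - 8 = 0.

w = -0.5975 or w = 3.3475

Discriminant: (-11)^2 - 4*4*(-8) = 249.
Quadratic formula: w = (11 +/- sqrt(249)) / 8.
So w = 11/8 + sqrt(249)/8 ~= 3.3475 or w = 11/8 - sqrt(249)/8 ~= -0.5975.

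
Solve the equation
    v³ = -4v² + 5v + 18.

v = -4.1623 or v = -2 or v = 2.1623

Rearrange: v³ + 4v² - 5v - 18 = 0.
Possible rational roots are divisors of -18. Testing v = -2 gives 0, so (v + 2) is a factor.
Divide: v³ + 4v² - 5v - 18 = (v + 2)(v² + 2v - 9).
Apply the quadratic formula to v² + 2v - 9 = 0: v = (-2 ± √40)/2, i.e. v ≈ 2.1623 or v ≈ -4.1623.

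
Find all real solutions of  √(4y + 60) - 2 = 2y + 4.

y = 1

Isolate the radical: √(4y + 60) = 2y + 6.
Square both sides: 4y + 60 = (2y + 6)².
Expand and rearrange: 4y² + 20y - 24 = 0.
Solving gives y = 1 or y = -6.
Check each candidate in the original equation:
  y = 1: √(64) = 8, while 2y + 6 = 8 — valid.
  y = -6: √(36) = 6, while 2y + 6 = -6 — extraneous.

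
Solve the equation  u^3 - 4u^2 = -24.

u = -2

Rearrange: u^3 - 4u^2 + 24 = 0.
Possible rational roots are divisors of 24. Testing u = -2 gives 0, so (u + 2) is a factor.
Divide: u^3 - 4u^2 + 24 = (u + 2)(u^2 - 6u + 12).
The quadratic u^2 - 6u + 12 has discriminant -12 < 0, so no further real roots.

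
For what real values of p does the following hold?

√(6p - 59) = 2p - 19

p = 10 or p = 10.5

Square both sides: 6p - 59 = (2p - 19)².
Expand and rearrange: 4p² - 82p + 420 = 0.
Solving gives p = 10.5 or p = 10.
Check each candidate in the original equation:
  p = 10.5: √(4) = 2, while 2p - 19 = 2 — valid.
  p = 10: √(1) = 1, while 2p - 19 = 1 — valid.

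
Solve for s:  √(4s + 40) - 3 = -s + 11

s = 6

Isolate the radical: √(4s + 40) = -s + 14.
Square both sides: 4s + 40 = (-s + 14)².
Expand and rearrange: s² - 32s + 156 = 0.
Solving gives s = 26 or s = 6.
Check each candidate in the original equation:
  s = 26: √(144) = 12, while -s + 14 = -12 — extraneous.
  s = 6: √(64) = 8, while -s + 14 = 8 — valid.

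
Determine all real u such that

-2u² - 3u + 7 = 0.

u = -2.7656 or u = 1.2656

Discriminant: (-3)² − 4·(-2)·7 = 65.
Quadratic formula: u = (3 ± √65) / (-4).
So u = -√(65)/4 - 3/4 ≈ -2.7656 or u = -3/4 + √(65)/4 ≈ 1.2656.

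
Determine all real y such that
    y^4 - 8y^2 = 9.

y = -3 or y = 3

Let u = y^2. The equation becomes u^2 - 8u - 9 = 0.
Factor: (u + 1)(u - 9) = 0, so u = -1 or u = 9.
y^2 = -1 < 0 has no real solution.
y^2 = 9 gives y = +/-3.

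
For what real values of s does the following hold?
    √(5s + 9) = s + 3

s = -1 or s = 0

Square both sides: 5s + 9 = (s + 3)².
Expand and rearrange: s² + s = 0.
Solving gives s = 0 or s = -1.
Check each candidate in the original equation:
  s = 0: √(9) = 3, while s + 3 = 3 — valid.
  s = -1: √(4) = 2, while s + 3 = 2 — valid.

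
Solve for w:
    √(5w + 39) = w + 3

Square both sides: 5w + 39 = (w + 3)².
Expand and rearrange: w² + w - 30 = 0.
Solving gives w = 5 or w = -6.
Check each candidate in the original equation:
  w = 5: √(64) = 8, while w + 3 = 8 — valid.
  w = -6: √(9) = 3, while w + 3 = -3 — extraneous.

w = 5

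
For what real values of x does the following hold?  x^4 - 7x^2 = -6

Let u = x^2. The equation becomes u^2 - 7u + 6 = 0.
Factor: (u - 1)(u - 6) = 0, so u = 1 or u = 6.
x^2 = 1 gives x = +/-1.
x^2 = 6 gives x = +/-sqrt(6) ~= +/-2.4495.

x = -2.4495 or x = -1 or x = 1 or x = 2.4495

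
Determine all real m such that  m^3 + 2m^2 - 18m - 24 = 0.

Possible rational roots are divisors of -24. Testing m = 4 gives 0, so (m - 4) is a factor.
Divide: m^3 + 2m^2 - 18m - 24 = (m - 4)(m^2 + 6m + 6).
Apply the quadratic formula to m^2 + 6m + 6 = 0: m = (-6 +/- sqrt(12))/2, i.e. m ~= -1.2679 or m ~= -4.7321.

m = -4.7321 or m = -1.2679 or m = 4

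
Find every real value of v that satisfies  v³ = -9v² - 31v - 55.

v = -5

Rearrange: v³ + 9v² + 31v + 55 = 0.
Possible rational roots are divisors of 55. Testing v = -5 gives 0, so (v + 5) is a factor.
Divide: v³ + 9v² + 31v + 55 = (v + 5)(v² + 4v + 11).
The quadratic v² + 4v + 11 has discriminant -28 < 0, so no further real roots.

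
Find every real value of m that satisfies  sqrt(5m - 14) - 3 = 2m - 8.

Isolate the radical: sqrt(5m - 14) = 2m - 5.
Square both sides: 5m - 14 = (2m - 5)^2.
Expand and rearrange: 4m^2 - 25m + 39 = 0.
Solving gives m = 3.25 or m = 3.
Check each candidate in the original equation:
  m = 3.25: sqrt(2.25) = 1.5, while 2m - 5 = 1.5 — valid.
  m = 3: sqrt(1) = 1, while 2m - 5 = 1 — valid.

m = 3 or m = 3.25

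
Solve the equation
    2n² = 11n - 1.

n = 0.0925 or n = 5.4075

Rearrange to standard form: 2n² - 11n + 1 = 0.
Discriminant: (-11)² − 4·2·1 = 113.
Quadratic formula: n = (11 ± √113) / 4.
So n = √(113)/4 + 11/4 ≈ 5.4075 or n = 11/4 - √(113)/4 ≈ 0.0925.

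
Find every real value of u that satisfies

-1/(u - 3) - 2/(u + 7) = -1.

Multiply both sides by (u - 3)(u + 7):
-(u + 7) - 2(u - 3) = -(u - 3)(u + 7).
Expand and collect terms: -u^2 - u + 22 = 0.
By the quadratic formula, u = (1 +/- sqrt(89)) / -2, so u ~= -5.217 or u ~= 4.217.
Neither value makes a denominator zero (u != 3, u != -7), so both are valid.

u = -5.217 or u = 4.217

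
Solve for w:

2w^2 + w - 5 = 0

w = -1.8508 or w = 1.3508

Discriminant: (1)^2 - 4*2*(-5) = 41.
Quadratic formula: w = (-1 +/- sqrt(41)) / 4.
So w = -1/4 + sqrt(41)/4 ~= 1.3508 or w = -sqrt(41)/4 - 1/4 ~= -1.8508.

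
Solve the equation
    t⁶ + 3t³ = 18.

t = -1.8171 or t = 1.4422

Let u = t³. The equation becomes u² + 3u - 18 = 0.
Factor: (u - 3)(u + 6) = 0, so u = 3 or u = -6.
t³ = 3 gives t = ∛(3) ≈ 1.4422.
t³ = -6 gives t = -∛(6) ≈ -1.8171.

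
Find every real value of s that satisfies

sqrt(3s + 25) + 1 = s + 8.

s = -3

Isolate the radical: sqrt(3s + 25) = s + 7.
Square both sides: 3s + 25 = (s + 7)^2.
Expand and rearrange: s^2 + 11s + 24 = 0.
Solving gives s = -3 or s = -8.
Check each candidate in the original equation:
  s = -3: sqrt(16) = 4, while s + 7 = 4 — valid.
  s = -8: sqrt(1) = 1, while s + 7 = -1 — extraneous.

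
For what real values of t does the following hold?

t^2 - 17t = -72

t = 8 or t = 9

Bring every term to one side: t^2 - 17t + 72 = 0.
Factor: (t - 8)(t - 9) = 0.
So t = 8 or t = 9.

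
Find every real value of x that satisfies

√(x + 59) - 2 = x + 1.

x = 5

Isolate the radical: √(x + 59) = x + 3.
Square both sides: x + 59 = (x + 3)².
Expand and rearrange: x² + 5x - 50 = 0.
Solving gives x = 5 or x = -10.
Check each candidate in the original equation:
  x = 5: √(64) = 8, while x + 3 = 8 — valid.
  x = -10: √(49) = 7, while x + 3 = -7 — extraneous.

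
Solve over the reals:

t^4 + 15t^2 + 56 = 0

Let u = t^2. The equation becomes u^2 + 15u + 56 = 0.
Factor: (u + 8)(u + 7) = 0, so u = -8 or u = -7.
t^2 = -8 < 0 has no real solution.
t^2 = -7 < 0 has no real solution.

No real solutions.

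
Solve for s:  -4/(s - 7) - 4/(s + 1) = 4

Multiply both sides by (s - 7)(s + 1):
-4(s + 1) - 4(s - 7) = 4(s - 7)(s + 1).
Expand and collect terms: 4s² - 16s - 52 = 0.
By the quadratic formula, s = (16 ± √1088) / 8, so s ≈ 6.1231 or s ≈ -2.1231.
Neither value makes a denominator zero (s ≠ 7, s ≠ -1), so both are valid.

s = -2.1231 or s = 6.1231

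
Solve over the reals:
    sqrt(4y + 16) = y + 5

y = -3

Square both sides: 4y + 16 = (y + 5)^2.
Expand and rearrange: y^2 + 6y + 9 = 0.
This gives the repeated root y = -3.
Check in the original equation:
  y = -3: sqrt(4) = 2, while y + 5 = 2 — valid.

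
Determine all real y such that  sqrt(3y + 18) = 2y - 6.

y = 6

Square both sides: 3y + 18 = (2y - 6)^2.
Expand and rearrange: 4y^2 - 27y + 18 = 0.
Solving gives y = 6 or y = 0.75.
Check each candidate in the original equation:
  y = 6: sqrt(36) = 6, while 2y - 6 = 6 — valid.
  y = 0.75: sqrt(20.25) = 4.5, while 2y - 6 = -4.5 — extraneous.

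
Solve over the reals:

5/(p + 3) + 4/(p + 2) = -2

Multiply both sides by (p + 3)(p + 2):
5(p + 2) + 4(p + 3) = -2(p + 3)(p + 2).
Expand and collect terms: -2p² - 19p - 34 = 0.
By the quadratic formula, p = (19 ± √89) / -4, so p ≈ -7.1085 or p ≈ -2.3915.
Neither value makes a denominator zero (p ≠ -3, p ≠ -2), so both are valid.

p = -7.1085 or p = -2.3915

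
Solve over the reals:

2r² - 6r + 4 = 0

r = 1 or r = 2

Factor: 2(r - 1)(r - 2) = 0.
So r = 1 or r = 2.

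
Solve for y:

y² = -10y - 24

Bring every term to one side: y² + 10y + 24 = 0.
Factor: (y + 4)(y + 6) = 0.
So y = -4 or y = -6.

y = -6 or y = -4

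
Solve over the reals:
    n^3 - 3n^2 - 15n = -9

Rearrange: n^3 - 3n^2 - 15n + 9 = 0.
Possible rational roots are divisors of 9. Testing n = -3 gives 0, so (n + 3) is a factor.
Divide: n^3 - 3n^2 - 15n + 9 = (n + 3)(n^2 - 6n + 3).
Apply the quadratic formula to n^2 - 6n + 3 = 0: n = (6 +/- sqrt(24))/2, i.e. n ~= 5.4495 or n ~= 0.5505.

n = -3 or n = 0.5505 or n = 5.4495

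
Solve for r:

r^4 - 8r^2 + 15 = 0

Let u = r^2. The equation becomes u^2 - 8u + 15 = 0.
Factor: (u - 3)(u - 5) = 0, so u = 3 or u = 5.
r^2 = 3 gives r = +/-sqrt(3) ~= +/-1.7321.
r^2 = 5 gives r = +/-sqrt(5) ~= +/-2.2361.

r = -2.2361 or r = -1.7321 or r = 1.7321 or r = 2.2361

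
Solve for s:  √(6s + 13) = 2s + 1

s = 2

Square both sides: 6s + 13 = (2s + 1)².
Expand and rearrange: 4s² - 2s - 12 = 0.
Solving gives s = 2 or s = -1.5.
Check each candidate in the original equation:
  s = 2: √(25) = 5, while 2s + 1 = 5 — valid.
  s = -1.5: √(4) = 2, while 2s + 1 = -2 — extraneous.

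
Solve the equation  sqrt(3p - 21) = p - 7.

p = 7 or p = 10

Square both sides: 3p - 21 = (p - 7)^2.
Expand and rearrange: p^2 - 17p + 70 = 0.
Solving gives p = 10 or p = 7.
Check each candidate in the original equation:
  p = 10: sqrt(9) = 3, while p - 7 = 3 — valid.
  p = 7: sqrt(0) = 0, while p - 7 = 0 — valid.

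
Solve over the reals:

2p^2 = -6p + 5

p = -3.6794 or p = 0.6794

Rearrange to standard form: 2p^2 + 6p - 5 = 0.
Discriminant: (6)^2 - 4*2*(-5) = 76.
Quadratic formula: p = (-6 +/- sqrt(76)) / 4.
So p = -3/2 + sqrt(19)/2 ~= 0.6794 or p = -sqrt(19)/2 - 3/2 ~= -3.6794.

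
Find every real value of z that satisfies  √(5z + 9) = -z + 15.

Square both sides: 5z + 9 = (-z + 15)².
Expand and rearrange: z² - 35z + 216 = 0.
Solving gives z = 27 or z = 8.
Check each candidate in the original equation:
  z = 27: √(144) = 12, while -z + 15 = -12 — extraneous.
  z = 8: √(49) = 7, while -z + 15 = 7 — valid.

z = 8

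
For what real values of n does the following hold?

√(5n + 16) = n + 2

Square both sides: 5n + 16 = (n + 2)².
Expand and rearrange: n² - n - 12 = 0.
Solving gives n = 4 or n = -3.
Check each candidate in the original equation:
  n = 4: √(36) = 6, while n + 2 = 6 — valid.
  n = -3: √(1) = 1, while n + 2 = -1 — extraneous.

n = 4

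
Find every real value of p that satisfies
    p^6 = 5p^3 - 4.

p = 1 or p = 1.5874

Let u = p^3. The equation becomes u^2 - 5u + 4 = 0.
Factor: (u - 4)(u - 1) = 0, so u = 4 or u = 1.
p^3 = 4 gives p = (4)^(1/3) ~= 1.5874.
p^3 = 1 gives p = 1.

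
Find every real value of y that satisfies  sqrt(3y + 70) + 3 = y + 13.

Isolate the radical: sqrt(3y + 70) = y + 10.
Square both sides: 3y + 70 = (y + 10)^2.
Expand and rearrange: y^2 + 17y + 30 = 0.
Solving gives y = -2 or y = -15.
Check each candidate in the original equation:
  y = -2: sqrt(64) = 8, while y + 10 = 8 — valid.
  y = -15: sqrt(25) = 5, while y + 10 = -5 — extraneous.

y = -2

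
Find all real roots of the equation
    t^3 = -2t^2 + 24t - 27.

t = -6.4051 or t = 1.4051 or t = 3

Rearrange: t^3 + 2t^2 - 24t + 27 = 0.
Possible rational roots are divisors of 27. Testing t = 3 gives 0, so (t - 3) is a factor.
Divide: t^3 + 2t^2 - 24t + 27 = (t - 3)(t^2 + 5t - 9).
Apply the quadratic formula to t^2 + 5t - 9 = 0: t = (-5 +/- sqrt(61))/2, i.e. t ~= 1.4051 or t ~= -6.4051.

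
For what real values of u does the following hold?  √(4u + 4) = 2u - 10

u = 8

Square both sides: 4u + 4 = (2u - 10)².
Expand and rearrange: 4u² - 44u + 96 = 0.
Solving gives u = 8 or u = 3.
Check each candidate in the original equation:
  u = 8: √(36) = 6, while 2u - 10 = 6 — valid.
  u = 3: √(16) = 4, while 2u - 10 = -4 — extraneous.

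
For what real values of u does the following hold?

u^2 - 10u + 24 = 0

Factor: (u - 4)(u - 6) = 0.
So u = 4 or u = 6.

u = 4 or u = 6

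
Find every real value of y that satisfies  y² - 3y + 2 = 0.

Factor: (y - 1)(y - 2) = 0.
So y = 1 or y = 2.

y = 1 or y = 2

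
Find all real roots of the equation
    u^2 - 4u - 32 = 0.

u = -4 or u = 8

Factor: (u + 4)(u - 8) = 0.
So u = -4 or u = 8.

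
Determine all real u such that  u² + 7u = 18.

Bring every term to one side: u² + 7u - 18 = 0.
Factor: (u - 2)(u + 9) = 0.
So u = 2 or u = -9.

u = -9 or u = 2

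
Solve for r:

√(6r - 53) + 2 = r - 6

r = 9 or r = 13

Isolate the radical: √(6r - 53) = r - 8.
Square both sides: 6r - 53 = (r - 8)².
Expand and rearrange: r² - 22r + 117 = 0.
Solving gives r = 13 or r = 9.
Check each candidate in the original equation:
  r = 13: √(25) = 5, while r - 8 = 5 — valid.
  r = 9: √(1) = 1, while r - 8 = 1 — valid.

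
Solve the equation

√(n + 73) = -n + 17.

n = 8

Square both sides: n + 73 = (-n + 17)².
Expand and rearrange: n² - 35n + 216 = 0.
Solving gives n = 27 or n = 8.
Check each candidate in the original equation:
  n = 27: √(100) = 10, while -n + 17 = -10 — extraneous.
  n = 8: √(81) = 9, while -n + 17 = 9 — valid.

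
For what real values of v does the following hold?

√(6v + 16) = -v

v = -2

Square both sides: 6v + 16 = (-v)².
Expand and rearrange: v² - 6v - 16 = 0.
Solving gives v = 8 or v = -2.
Check each candidate in the original equation:
  v = 8: √(64) = 8, while -v = -8 — extraneous.
  v = -2: √(4) = 2, while -v = 2 — valid.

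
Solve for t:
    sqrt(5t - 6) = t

Square both sides: 5t - 6 = (t)^2.
Expand and rearrange: t^2 - 5t + 6 = 0.
Solving gives t = 3 or t = 2.
Check each candidate in the original equation:
  t = 3: sqrt(9) = 3, while t = 3 — valid.
  t = 2: sqrt(4) = 2, while t = 2 — valid.

t = 2 or t = 3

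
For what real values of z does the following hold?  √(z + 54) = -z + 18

z = 10

Square both sides: z + 54 = (-z + 18)².
Expand and rearrange: z² - 37z + 270 = 0.
Solving gives z = 27 or z = 10.
Check each candidate in the original equation:
  z = 27: √(81) = 9, while -z + 18 = -9 — extraneous.
  z = 10: √(64) = 8, while -z + 18 = 8 — valid.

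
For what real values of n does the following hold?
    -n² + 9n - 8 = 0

n = 1 or n = 8

Factor: -1(n - 8)(n - 1) = 0.
So n = 8 or n = 1.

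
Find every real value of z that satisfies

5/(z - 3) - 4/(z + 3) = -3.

Multiply both sides by (z - 3)(z + 3):
5(z + 3) - 4(z - 3) = -3(z - 3)(z + 3).
Expand and collect terms: -3z² - z = 0.
Factor or apply the quadratic formula: z = -0.3333 or z = 0.
Neither value makes a denominator zero (z ≠ 3, z ≠ -3), so both are valid.

z = -0.3333 or z = 0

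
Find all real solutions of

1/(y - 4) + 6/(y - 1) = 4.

y = 2.307 or y = 4.443

Multiply both sides by (y - 4)(y - 1):
(y - 1) + 6(y - 4) = 4(y - 4)(y - 1).
Expand and collect terms: 4y² - 27y + 41 = 0.
By the quadratic formula, y = (27 ± √73) / 8, so y ≈ 4.443 or y ≈ 2.307.
Neither value makes a denominator zero (y ≠ 4, y ≠ 1), so both are valid.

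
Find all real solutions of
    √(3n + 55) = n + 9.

n = -2

Square both sides: 3n + 55 = (n + 9)².
Expand and rearrange: n² + 15n + 26 = 0.
Solving gives n = -2 or n = -13.
Check each candidate in the original equation:
  n = -2: √(49) = 7, while n + 9 = 7 — valid.
  n = -13: √(16) = 4, while n + 9 = -4 — extraneous.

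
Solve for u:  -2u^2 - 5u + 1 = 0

Discriminant: (-5)^2 - 4*(-2)*1 = 33.
Quadratic formula: u = (5 +/- sqrt(33)) / (-4).
So u = -sqrt(33)/4 - 5/4 ~= -2.6861 or u = -5/4 + sqrt(33)/4 ~= 0.1861.

u = -2.6861 or u = 0.1861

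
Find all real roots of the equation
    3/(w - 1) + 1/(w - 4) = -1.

w = -2.5414 or w = 3.5414

Multiply both sides by (w - 1)(w - 4):
3(w - 4) + (w - 1) = -(w - 1)(w - 4).
Expand and collect terms: -w^2 + w + 9 = 0.
By the quadratic formula, w = (-1 +/- sqrt(37)) / -2, so w ~= -2.5414 or w ~= 3.5414.
Neither value makes a denominator zero (w != 1, w != 4), so both are valid.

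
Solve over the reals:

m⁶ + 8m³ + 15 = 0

Let u = m³. The equation becomes u² + 8u + 15 = 0.
Factor: (u + 5)(u + 3) = 0, so u = -5 or u = -3.
m³ = -5 gives m = -∛(5) ≈ -1.71.
m³ = -3 gives m = -∛(3) ≈ -1.4422.

m = -1.71 or m = -1.4422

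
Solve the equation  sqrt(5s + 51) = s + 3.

s = 6

Square both sides: 5s + 51 = (s + 3)^2.
Expand and rearrange: s^2 + s - 42 = 0.
Solving gives s = 6 or s = -7.
Check each candidate in the original equation:
  s = 6: sqrt(81) = 9, while s + 3 = 9 — valid.
  s = -7: sqrt(16) = 4, while s + 3 = -4 — extraneous.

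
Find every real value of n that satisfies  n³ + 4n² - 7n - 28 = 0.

n = -4 or n = -2.6458 or n = 2.6458

Possible rational roots are divisors of -28. Testing n = -4 gives 0, so (n + 4) is a factor.
Divide: n³ + 4n² - 7n - 28 = (n + 4)(n² - 7).
Apply the quadratic formula to n² - 7 = 0: n = (0 ± √28)/2, i.e. n ≈ 2.6458 or n ≈ -2.6458.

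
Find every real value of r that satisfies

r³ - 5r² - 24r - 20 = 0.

Possible rational roots are divisors of -20. Testing r = -2 gives 0, so (r + 2) is a factor.
Divide: r³ - 5r² - 24r - 20 = (r + 2)(r² - 7r - 10).
Apply the quadratic formula to r² - 7r - 10 = 0: r = (7 ± √89)/2, i.e. r ≈ 8.217 or r ≈ -1.217.

r = -2 or r = -1.217 or r = 8.217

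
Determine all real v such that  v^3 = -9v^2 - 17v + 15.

Rearrange: v^3 + 9v^2 + 17v - 15 = 0.
Possible rational roots are divisors of -15. Testing v = -5 gives 0, so (v + 5) is a factor.
Divide: v^3 + 9v^2 + 17v - 15 = (v + 5)(v^2 + 4v - 3).
Apply the quadratic formula to v^2 + 4v - 3 = 0: v = (-4 +/- sqrt(28))/2, i.e. v ~= 0.6458 or v ~= -4.6458.

v = -5 or v = -4.6458 or v = 0.6458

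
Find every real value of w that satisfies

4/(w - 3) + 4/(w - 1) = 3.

w = 1.6667 or w = 5

Multiply both sides by (w - 3)(w - 1):
4(w - 1) + 4(w - 3) = 3(w - 3)(w - 1).
Expand and collect terms: 3w² - 20w + 25 = 0.
Factor or apply the quadratic formula: w = 5 or w = 1.6667.
Neither value makes a denominator zero (w ≠ 3, w ≠ 1), so both are valid.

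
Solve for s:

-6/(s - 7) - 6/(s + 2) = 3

Multiply both sides by (s - 7)(s + 2):
-6(s + 2) - 6(s - 7) = 3(s - 7)(s + 2).
Expand and collect terms: 3s² - 3s - 72 = 0.
By the quadratic formula, s = (3 ± √873) / 6, so s ≈ 5.4244 or s ≈ -4.4244.
Neither value makes a denominator zero (s ≠ 7, s ≠ -2), so both are valid.

s = -4.4244 or s = 5.4244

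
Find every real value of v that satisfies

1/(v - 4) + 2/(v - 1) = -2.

Multiply both sides by (v - 4)(v - 1):
(v - 1) + 2(v - 4) = -2(v - 4)(v - 1).
Expand and collect terms: -2v^2 + 7v + 1 = 0.
By the quadratic formula, v = (-7 +/- sqrt(57)) / -4, so v ~= -0.1375 or v ~= 3.6375.
Neither value makes a denominator zero (v != 4, v != 1), so both are valid.

v = -0.1375 or v = 3.6375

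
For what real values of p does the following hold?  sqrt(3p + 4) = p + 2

p = -1 or p = 0

Square both sides: 3p + 4 = (p + 2)^2.
Expand and rearrange: p^2 + p = 0.
Solving gives p = 0 or p = -1.
Check each candidate in the original equation:
  p = 0: sqrt(4) = 2, while p + 2 = 2 — valid.
  p = -1: sqrt(1) = 1, while p + 2 = 1 — valid.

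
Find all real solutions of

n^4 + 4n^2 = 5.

n = -1 or n = 1

Let u = n^2. The equation becomes u^2 + 4u - 5 = 0.
Factor: (u + 5)(u - 1) = 0, so u = -5 or u = 1.
n^2 = -5 < 0 has no real solution.
n^2 = 1 gives n = +/-1.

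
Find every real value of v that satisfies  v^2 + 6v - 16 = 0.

v = -8 or v = 2

Factor: (v - 2)(v + 8) = 0.
So v = 2 or v = -8.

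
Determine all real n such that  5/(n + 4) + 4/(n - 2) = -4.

n = -5.444 or n = 1.194

Multiply both sides by (n + 4)(n - 2):
5(n - 2) + 4(n + 4) = -4(n + 4)(n - 2).
Expand and collect terms: -4n^2 - 17n + 26 = 0.
By the quadratic formula, n = (17 +/- sqrt(705)) / -8, so n ~= -5.444 or n ~= 1.194.
Neither value makes a denominator zero (n != -4, n != 2), so both are valid.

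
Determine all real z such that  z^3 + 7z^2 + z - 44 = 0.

Possible rational roots are divisors of -44. Testing z = -4 gives 0, so (z + 4) is a factor.
Divide: z^3 + 7z^2 + z - 44 = (z + 4)(z^2 + 3z - 11).
Apply the quadratic formula to z^2 + 3z - 11 = 0: z = (-3 +/- sqrt(53))/2, i.e. z ~= 2.1401 or z ~= -5.1401.

z = -5.1401 or z = -4 or z = 2.1401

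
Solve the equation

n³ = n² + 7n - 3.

Rearrange: n³ - n² - 7n + 3 = 0.
Possible rational roots are divisors of 3. Testing n = 3 gives 0, so (n - 3) is a factor.
Divide: n³ - n² - 7n + 3 = (n - 3)(n² + 2n - 1).
Apply the quadratic formula to n² + 2n - 1 = 0: n = (-2 ± √8)/2, i.e. n ≈ 0.4142 or n ≈ -2.4142.

n = -2.4142 or n = 0.4142 or n = 3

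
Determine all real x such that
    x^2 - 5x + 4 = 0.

x = 1 or x = 4

Factor: (x - 1)(x - 4) = 0.
So x = 1 or x = 4.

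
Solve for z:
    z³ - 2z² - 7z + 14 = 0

z = -2.6458 or z = 2 or z = 2.6458

Possible rational roots are divisors of 14. Testing z = 2 gives 0, so (z - 2) is a factor.
Divide: z³ - 2z² - 7z + 14 = (z - 2)(z² - 7).
Apply the quadratic formula to z² - 7 = 0: z = (0 ± √28)/2, i.e. z ≈ 2.6458 or z ≈ -2.6458.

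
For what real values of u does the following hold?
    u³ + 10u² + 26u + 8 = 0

Possible rational roots are divisors of 8. Testing u = -4 gives 0, so (u + 4) is a factor.
Divide: u³ + 10u² + 26u + 8 = (u + 4)(u² + 6u + 2).
Apply the quadratic formula to u² + 6u + 2 = 0: u = (-6 ± √28)/2, i.e. u ≈ -0.3542 or u ≈ -5.6458.

u = -5.6458 or u = -4 or u = -0.3542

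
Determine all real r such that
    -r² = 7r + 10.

r = -5 or r = -2

Bring every term to one side: -r² - 7r - 10 = 0.
Factor: -1(r + 5)(r + 2) = 0.
So r = -5 or r = -2.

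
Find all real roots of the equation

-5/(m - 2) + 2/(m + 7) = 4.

m = -6.4127 or m = 0.6627

Multiply both sides by (m - 2)(m + 7):
-5(m + 7) + 2(m - 2) = 4(m - 2)(m + 7).
Expand and collect terms: 4m² + 23m - 17 = 0.
By the quadratic formula, m = (-23 ± √801) / 8, so m ≈ 0.6627 or m ≈ -6.4127.
Neither value makes a denominator zero (m ≠ 2, m ≠ -7), so both are valid.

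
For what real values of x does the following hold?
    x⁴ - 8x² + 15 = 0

Let u = x². The equation becomes u² - 8u + 15 = 0.
Factor: (u - 3)(u - 5) = 0, so u = 3 or u = 5.
x² = 3 gives x = ±√(3) ≈ ±1.7321.
x² = 5 gives x = ±√(5) ≈ ±2.2361.

x = -2.2361 or x = -1.7321 or x = 1.7321 or x = 2.2361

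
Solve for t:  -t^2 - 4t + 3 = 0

t = -4.6458 or t = 0.6458

Discriminant: (-4)^2 - 4*(-1)*3 = 28.
Quadratic formula: t = (4 +/- sqrt(28)) / (-2).
So t = -sqrt(7) - 2 ~= -4.6458 or t = -2 + sqrt(7) ~= 0.6458.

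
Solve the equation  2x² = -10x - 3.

x = -4.6794 or x = -0.3206

Rearrange to standard form: 2x² + 10x + 3 = 0.
Discriminant: (10)² − 4·2·3 = 76.
Quadratic formula: x = (-10 ± √76) / 4.
So x = -5/2 + √(19)/2 ≈ -0.3206 or x = -5/2 - √(19)/2 ≈ -4.6794.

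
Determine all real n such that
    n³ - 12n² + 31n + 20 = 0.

n = -0.5311 or n = 5 or n = 7.5311

Possible rational roots are divisors of 20. Testing n = 5 gives 0, so (n - 5) is a factor.
Divide: n³ - 12n² + 31n + 20 = (n - 5)(n² - 7n - 4).
Apply the quadratic formula to n² - 7n - 4 = 0: n = (7 ± √65)/2, i.e. n ≈ 7.5311 or n ≈ -0.5311.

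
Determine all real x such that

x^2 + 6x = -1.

x = -5.8284 or x = -0.1716

Rearrange to standard form: x^2 + 6x + 1 = 0.
Discriminant: (6)^2 - 4*1*1 = 32.
Quadratic formula: x = (-6 +/- sqrt(32)) / 2.
So x = -3 + 2*sqrt(2) ~= -0.1716 or x = -3 - 2*sqrt(2) ~= -5.8284.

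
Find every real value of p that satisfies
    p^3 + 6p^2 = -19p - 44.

p = -4

Rearrange: p^3 + 6p^2 + 19p + 44 = 0.
Possible rational roots are divisors of 44. Testing p = -4 gives 0, so (p + 4) is a factor.
Divide: p^3 + 6p^2 + 19p + 44 = (p + 4)(p^2 + 2p + 11).
The quadratic p^2 + 2p + 11 has discriminant -40 < 0, so no further real roots.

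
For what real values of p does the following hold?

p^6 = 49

Let u = p^3. The equation becomes u^2 - 49 = 0.
Factor: (u + 7)(u - 7) = 0, so u = -7 or u = 7.
p^3 = -7 gives p = -(7)^(1/3) ~= -1.9129.
p^3 = 7 gives p = (7)^(1/3) ~= 1.9129.

p = -1.9129 or p = 1.9129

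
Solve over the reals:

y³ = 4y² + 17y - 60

y = -4 or y = 3 or y = 5

Rearrange: y³ - 4y² - 17y + 60 = 0.
Possible rational roots are divisors of 60. Testing y = 5 gives 0, so (y - 5) is a factor.
Divide: y³ - 4y² - 17y + 60 = (y - 5)(y² + y - 12).
Factor the quadratic: y = 3 or y = -4.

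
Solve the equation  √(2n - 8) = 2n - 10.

n = 6

Square both sides: 2n - 8 = (2n - 10)².
Expand and rearrange: 4n² - 42n + 108 = 0.
Solving gives n = 6 or n = 4.5.
Check each candidate in the original equation:
  n = 6: √(4) = 2, while 2n - 10 = 2 — valid.
  n = 4.5: √(1) = 1, while 2n - 10 = -1 — extraneous.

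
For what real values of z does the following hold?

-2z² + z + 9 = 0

Discriminant: (1)² − 4·(-2)·9 = 73.
Quadratic formula: z = (-1 ± √73) / (-4).
So z = 1/4 - √(73)/4 ≈ -1.886 or z = 1/4 + √(73)/4 ≈ 2.386.

z = -1.886 or z = 2.386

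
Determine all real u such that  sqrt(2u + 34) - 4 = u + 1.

u = 1

Isolate the radical: sqrt(2u + 34) = u + 5.
Square both sides: 2u + 34 = (u + 5)^2.
Expand and rearrange: u^2 + 8u - 9 = 0.
Solving gives u = 1 or u = -9.
Check each candidate in the original equation:
  u = 1: sqrt(36) = 6, while u + 5 = 6 — valid.
  u = -9: sqrt(16) = 4, while u + 5 = -4 — extraneous.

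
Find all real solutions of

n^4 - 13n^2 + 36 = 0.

Let u = n^2. The equation becomes u^2 - 13u + 36 = 0.
Factor: (u - 9)(u - 4) = 0, so u = 9 or u = 4.
n^2 = 9 gives n = +/-3.
n^2 = 4 gives n = +/-2.

n = -3 or n = -2 or n = 2 or n = 3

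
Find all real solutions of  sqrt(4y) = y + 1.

Square both sides: 4y = (y + 1)^2.
Expand and rearrange: y^2 - 2y + 1 = 0.
This gives the repeated root y = 1.
Check in the original equation:
  y = 1: sqrt(4) = 2, while y + 1 = 2 — valid.

y = 1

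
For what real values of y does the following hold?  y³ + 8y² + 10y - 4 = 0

Possible rational roots are divisors of -4. Testing y = -2 gives 0, so (y + 2) is a factor.
Divide: y³ + 8y² + 10y - 4 = (y + 2)(y² + 6y - 2).
Apply the quadratic formula to y² + 6y - 2 = 0: y = (-6 ± √44)/2, i.e. y ≈ 0.3166 or y ≈ -6.3166.

y = -6.3166 or y = -2 or y = 0.3166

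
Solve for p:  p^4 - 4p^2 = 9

p = -2.3676 or p = 2.3676

Let u = p^2. The equation becomes u^2 - 4u - 9 = 0.
By the quadratic formula, u = 2 + sqrt(13) or u = 2 - sqrt(13).
p^2 = 2 + sqrt(13) gives p = +/-sqrt(2 + sqrt(13)) ~= +/-2.3676.
p^2 = 2 - sqrt(13) < 0 has no real solution.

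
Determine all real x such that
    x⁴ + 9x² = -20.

Let u = x². The equation becomes u² + 9u + 20 = 0.
Factor: (u + 4)(u + 5) = 0, so u = -4 or u = -5.
x² = -4 < 0 has no real solution.
x² = -5 < 0 has no real solution.

No real solutions.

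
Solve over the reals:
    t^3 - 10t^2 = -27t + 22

t = 1.7639 or t = 2 or t = 6.2361

Rearrange: t^3 - 10t^2 + 27t - 22 = 0.
Possible rational roots are divisors of -22. Testing t = 2 gives 0, so (t - 2) is a factor.
Divide: t^3 - 10t^2 + 27t - 22 = (t - 2)(t^2 - 8t + 11).
Apply the quadratic formula to t^2 - 8t + 11 = 0: t = (8 +/- sqrt(20))/2, i.e. t ~= 6.2361 or t ~= 1.7639.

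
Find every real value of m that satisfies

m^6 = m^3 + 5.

m = -1.2145 or m = 1.408

Let u = m^3. The equation becomes u^2 - u - 5 = 0.
By the quadratic formula, u = 1/2 + sqrt(21)/2 or u = 1/2 - sqrt(21)/2.
m^3 = 1/2 + sqrt(21)/2 gives m = (1/2 + sqrt(21)/2)^(1/3) ~= 1.408.
m^3 = 1/2 - sqrt(21)/2 gives m = -(-1/2 + sqrt(21)/2)^(1/3) ~= -1.2145.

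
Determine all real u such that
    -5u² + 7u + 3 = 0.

u = -0.344 or u = 1.744

Discriminant: (7)² − 4·(-5)·3 = 109.
Quadratic formula: u = (-7 ± √109) / (-10).
So u = 7/10 - √(109)/10 ≈ -0.344 or u = 7/10 + √(109)/10 ≈ 1.744.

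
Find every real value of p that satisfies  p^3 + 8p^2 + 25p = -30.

Rearrange: p^3 + 8p^2 + 25p + 30 = 0.
Possible rational roots are divisors of 30. Testing p = -3 gives 0, so (p + 3) is a factor.
Divide: p^3 + 8p^2 + 25p + 30 = (p + 3)(p^2 + 5p + 10).
The quadratic p^2 + 5p + 10 has discriminant -15 < 0, so no further real roots.

p = -3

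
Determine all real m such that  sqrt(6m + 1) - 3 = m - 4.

Isolate the radical: sqrt(6m + 1) = m - 1.
Square both sides: 6m + 1 = (m - 1)^2.
Expand and rearrange: m^2 - 8m = 0.
Solving gives m = 8 or m = 0.
Check each candidate in the original equation:
  m = 8: sqrt(49) = 7, while m - 1 = 7 — valid.
  m = 0: sqrt(1) = 1, while m - 1 = -1 — extraneous.

m = 8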